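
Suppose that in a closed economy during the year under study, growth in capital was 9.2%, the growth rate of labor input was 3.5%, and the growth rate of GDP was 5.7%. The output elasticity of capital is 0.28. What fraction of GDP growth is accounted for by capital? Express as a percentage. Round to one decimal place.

Capital contributed 0.28 × 9.2 = 2.576 pp.
Share of growth = 2.576 / 5.7 × 100 = 45.193%.

45.2%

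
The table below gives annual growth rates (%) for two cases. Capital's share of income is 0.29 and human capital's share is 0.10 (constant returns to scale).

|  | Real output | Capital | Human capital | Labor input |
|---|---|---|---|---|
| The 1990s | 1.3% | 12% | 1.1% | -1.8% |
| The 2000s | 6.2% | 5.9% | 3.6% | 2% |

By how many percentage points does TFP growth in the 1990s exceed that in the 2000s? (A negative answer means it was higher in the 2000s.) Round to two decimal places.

-4.10 percentage points

Labor's share = 1 − 0.29 − 0.1 = 0.61.
The 1990s: TFP = 1.3 − 3.48 − 0.11 + 1.098 = -1.192%.
The 2000s: TFP = 6.2 − 1.711 − 0.36 − 1.22 = 2.909%.
Difference = -1.192 − (2.909) = -4.101 pp.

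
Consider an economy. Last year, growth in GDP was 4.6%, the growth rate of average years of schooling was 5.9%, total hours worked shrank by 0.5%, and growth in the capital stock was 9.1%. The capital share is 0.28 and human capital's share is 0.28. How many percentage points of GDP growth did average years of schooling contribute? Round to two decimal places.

Contribution = share × growth = 0.28 × 5.9 = 1.652 pp.

1.65 percentage points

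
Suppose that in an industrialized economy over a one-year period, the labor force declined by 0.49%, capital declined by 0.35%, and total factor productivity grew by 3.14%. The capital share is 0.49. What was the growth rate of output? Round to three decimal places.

2.719%

Labor's share = 1 − 0.49 = 0.51.
Capital: 0.49 × (-0.35) = -0.1715 pp.
The labor force: 0.51 × (-0.49) = -0.2499 pp.
Output growth = 3.14 + (-0.4214) = 2.7186%.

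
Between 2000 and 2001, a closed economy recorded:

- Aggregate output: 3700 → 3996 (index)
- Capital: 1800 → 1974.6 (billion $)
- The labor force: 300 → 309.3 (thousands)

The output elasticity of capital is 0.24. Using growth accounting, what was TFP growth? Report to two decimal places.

3.32%

Aggregate output growth = (3996 − 3700) / 3700 = 8%.
Capital growth = (1974.6 − 1800) / 1800 = 9.7%.
The labor force growth = (309.3 − 300) / 300 = 3.1%.
Labor's share = 1 − 0.24 = 0.76.
Capital: 0.24 × 9.7 = 2.328 pp.
The labor force: 0.76 × 3.1 = 2.356 pp.
TFP growth = 8 − 4.684 = 3.316%.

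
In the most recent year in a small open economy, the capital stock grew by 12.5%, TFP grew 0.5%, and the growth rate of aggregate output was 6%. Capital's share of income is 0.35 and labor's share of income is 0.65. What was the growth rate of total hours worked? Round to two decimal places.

Labor's share = 1 − 0.35 = 0.65.
gY = gA + 0.35×12.5 + 0.65×g.
0.65×g = 6 − 0.5 − 4.375 = 1.125.
g = 1.125 / 0.65 = 1.7308%.

Total hours worked growth was 1.73%.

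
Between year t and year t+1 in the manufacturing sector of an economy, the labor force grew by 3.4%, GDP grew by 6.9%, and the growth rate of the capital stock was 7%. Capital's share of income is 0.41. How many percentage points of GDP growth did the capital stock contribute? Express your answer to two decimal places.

2.87 pp

Contribution = share × growth = 0.41 × 7 = 2.87 pp.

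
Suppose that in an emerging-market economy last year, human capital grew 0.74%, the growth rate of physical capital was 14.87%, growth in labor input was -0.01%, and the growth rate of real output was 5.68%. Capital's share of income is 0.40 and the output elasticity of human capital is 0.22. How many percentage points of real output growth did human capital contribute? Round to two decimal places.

0.16 percentage points

Contribution = share × growth = 0.22 × 0.74 = 0.1628 pp.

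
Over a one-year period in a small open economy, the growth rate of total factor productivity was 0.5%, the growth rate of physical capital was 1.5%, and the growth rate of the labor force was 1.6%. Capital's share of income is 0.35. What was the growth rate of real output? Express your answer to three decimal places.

Labor's share = 1 − 0.35 = 0.65.
Physical capital: 0.35 × 1.5 = 0.525 pp.
The labor force: 0.65 × 1.6 = 1.04 pp.
Output growth = 0.5 + 1.565 = 2.065%.

Real output growth was 2.065%.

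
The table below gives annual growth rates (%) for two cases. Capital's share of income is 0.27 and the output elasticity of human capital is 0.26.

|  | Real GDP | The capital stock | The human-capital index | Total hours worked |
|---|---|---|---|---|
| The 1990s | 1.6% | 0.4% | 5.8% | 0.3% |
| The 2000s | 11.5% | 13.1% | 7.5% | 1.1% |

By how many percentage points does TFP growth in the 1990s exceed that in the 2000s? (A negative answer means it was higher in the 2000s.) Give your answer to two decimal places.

-5.65 percentage points

Labor's share = 1 − 0.27 − 0.26 = 0.47.
The 1990s: TFP = 1.6 − 0.108 − 1.508 − 0.141 = -0.157%.
The 2000s: TFP = 11.5 − 3.537 − 1.95 − 0.517 = 5.496%.
Difference = -0.157 − (5.496) = -5.653 pp.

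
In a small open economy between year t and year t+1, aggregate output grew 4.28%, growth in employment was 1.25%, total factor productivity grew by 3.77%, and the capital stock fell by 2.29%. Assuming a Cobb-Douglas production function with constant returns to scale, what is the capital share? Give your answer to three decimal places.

0.209

gY = gA + α·gK + (1−α)·gL, so gY − gA − gL = α(gK − gL).
4.28 − 3.77 − 1.25 = α × (-2.29 − 1.25).
-0.74 = -3.54 α, so α = 0.20904.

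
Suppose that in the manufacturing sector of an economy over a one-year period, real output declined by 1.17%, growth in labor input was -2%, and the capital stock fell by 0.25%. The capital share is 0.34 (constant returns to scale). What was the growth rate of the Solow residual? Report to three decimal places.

The Solow residual growth was 0.235%.

Labor's share = 1 − 0.34 = 0.66.
The capital stock: 0.34 × (-0.25) = -0.085 pp.
Labor input: 0.66 × (-2) = -1.32 pp.
TFP growth = -1.17 + 1.405 = 0.235%.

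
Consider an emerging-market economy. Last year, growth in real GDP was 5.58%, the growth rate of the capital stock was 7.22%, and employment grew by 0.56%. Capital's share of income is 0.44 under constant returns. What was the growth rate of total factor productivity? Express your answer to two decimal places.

Labor's share = 1 − 0.44 = 0.56.
The capital stock: 0.44 × 7.22 = 3.1768 pp.
Employment: 0.56 × 0.56 = 0.3136 pp.
TFP growth = 5.58 − 3.4904 = 2.0896%.

2.09%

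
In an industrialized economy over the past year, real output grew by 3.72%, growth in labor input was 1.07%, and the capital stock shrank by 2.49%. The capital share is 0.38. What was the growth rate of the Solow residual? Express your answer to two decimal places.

4.00%

Labor's share = 1 − 0.38 = 0.62.
The capital stock: 0.38 × (-2.49) = -0.9462 pp.
Labor input: 0.62 × 1.07 = 0.6634 pp.
TFP growth = 3.72 + 0.2828 = 4.0028%.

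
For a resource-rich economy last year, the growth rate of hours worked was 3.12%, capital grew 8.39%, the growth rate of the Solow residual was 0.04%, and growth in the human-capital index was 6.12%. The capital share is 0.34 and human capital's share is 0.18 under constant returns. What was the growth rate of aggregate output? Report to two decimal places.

5.49%

Labor's share = 1 − 0.34 − 0.18 = 0.48.
Capital: 0.34 × 8.39 = 2.8526 pp.
The human-capital index: 0.18 × 6.12 = 1.1016 pp.
Hours worked: 0.48 × 3.12 = 1.4976 pp.
Output growth = 0.04 + 5.4518 = 5.4918%.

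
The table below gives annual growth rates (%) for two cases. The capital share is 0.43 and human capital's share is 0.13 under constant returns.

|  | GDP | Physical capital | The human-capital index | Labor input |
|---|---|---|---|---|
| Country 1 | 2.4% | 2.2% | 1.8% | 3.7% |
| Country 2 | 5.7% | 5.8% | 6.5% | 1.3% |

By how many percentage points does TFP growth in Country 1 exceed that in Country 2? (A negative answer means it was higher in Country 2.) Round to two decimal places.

-2.20 percentage points

Labor's share = 1 − 0.43 − 0.13 = 0.44.
Country 1: TFP = 2.4 − 0.946 − 0.234 − 1.628 = -0.408%.
Country 2: TFP = 5.7 − 2.494 − 0.845 − 0.572 = 1.789%.
Difference = -0.408 − (1.789) = -2.197 pp.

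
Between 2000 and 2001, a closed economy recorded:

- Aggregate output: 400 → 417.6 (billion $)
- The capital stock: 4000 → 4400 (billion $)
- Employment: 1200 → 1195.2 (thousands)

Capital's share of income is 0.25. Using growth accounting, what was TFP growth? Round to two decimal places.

TFP grew 2.20%.

Aggregate output growth = (417.6 − 400) / 400 = 4.4%.
The capital stock growth = (4400 − 4000) / 4000 = 10%.
Employment growth = (1195.2 − 1200) / 1200 = -0.4%.
Labor's share = 1 − 0.25 = 0.75.
The capital stock: 0.25 × 10 = 2.5 pp.
Employment: 0.75 × (-0.4) = -0.3 pp.
TFP growth = 4.4 − 2.2 = 2.2%.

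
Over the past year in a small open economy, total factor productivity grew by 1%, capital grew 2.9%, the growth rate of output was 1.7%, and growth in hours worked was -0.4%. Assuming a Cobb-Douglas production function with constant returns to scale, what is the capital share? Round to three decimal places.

The capital share is 0.333.

gY = gA + α·gK + (1−α)·gL, so gY − gA − gL = α(gK − gL).
1.7 − 1 + 0.4 = α × (2.9 − (-0.4)).
1.1 = 3.3 α, so α = 0.33333.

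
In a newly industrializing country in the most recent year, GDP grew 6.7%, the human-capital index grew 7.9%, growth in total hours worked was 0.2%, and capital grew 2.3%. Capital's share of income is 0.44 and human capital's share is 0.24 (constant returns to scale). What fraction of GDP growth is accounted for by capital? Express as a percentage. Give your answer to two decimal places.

Capital contributed 0.44 × 2.3 = 1.012 pp.
Share of growth = 1.012 / 6.7 × 100 = 15.1045%.

Capital accounted for 15.10% of growth.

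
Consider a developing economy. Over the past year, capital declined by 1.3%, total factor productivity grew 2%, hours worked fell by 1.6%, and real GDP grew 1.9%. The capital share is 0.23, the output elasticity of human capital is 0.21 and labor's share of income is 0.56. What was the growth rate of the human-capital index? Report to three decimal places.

Labor's share = 1 − 0.23 − 0.21 = 0.56.
gY = gA + 0.23×(-1.3) + 0.56×(-1.6) + 0.21×g.
0.21×g = 1.9 − 2 + 1.195 = 1.095.
g = 1.095 / 0.21 = 5.21429%.

5.214%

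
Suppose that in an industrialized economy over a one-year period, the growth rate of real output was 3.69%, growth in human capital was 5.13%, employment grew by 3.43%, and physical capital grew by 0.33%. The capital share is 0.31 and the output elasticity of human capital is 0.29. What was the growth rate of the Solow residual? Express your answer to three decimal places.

The Solow residual grew 0.728%.

Labor's share = 1 − 0.31 − 0.29 = 0.4.
Physical capital: 0.31 × 0.33 = 0.1023 pp.
Human capital: 0.29 × 5.13 = 1.4877 pp.
Employment: 0.4 × 3.43 = 1.372 pp.
TFP growth = 3.69 − 2.962 = 0.728%.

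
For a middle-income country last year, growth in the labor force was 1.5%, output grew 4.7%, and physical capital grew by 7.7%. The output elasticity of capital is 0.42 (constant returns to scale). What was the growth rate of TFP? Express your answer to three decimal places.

TFP grew 0.596%.

Labor's share = 1 − 0.42 = 0.58.
Physical capital: 0.42 × 7.7 = 3.234 pp.
The labor force: 0.58 × 1.5 = 0.87 pp.
TFP growth = 4.7 − 4.104 = 0.596%.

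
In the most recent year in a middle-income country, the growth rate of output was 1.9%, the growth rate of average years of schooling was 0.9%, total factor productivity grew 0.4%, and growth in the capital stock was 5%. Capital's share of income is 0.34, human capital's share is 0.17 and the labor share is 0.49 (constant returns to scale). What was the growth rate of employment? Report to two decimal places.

-0.72%

Labor's share = 1 − 0.34 − 0.17 = 0.49.
gY = gA + 0.34×5 + 0.17×0.9 + 0.49×g.
0.49×g = 1.9 − 0.4 − 1.853 = -0.353.
g = -0.353 / 0.49 = -0.7204%.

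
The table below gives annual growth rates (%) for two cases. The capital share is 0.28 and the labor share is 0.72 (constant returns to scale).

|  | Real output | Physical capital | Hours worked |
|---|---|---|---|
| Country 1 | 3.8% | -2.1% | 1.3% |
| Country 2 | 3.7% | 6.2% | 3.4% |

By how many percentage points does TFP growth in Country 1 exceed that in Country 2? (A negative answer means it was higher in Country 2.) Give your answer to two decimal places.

3.94 percentage points

Labor's share = 1 − 0.28 = 0.72.
Country 1: TFP = 3.8 + 0.588 − 0.936 = 3.452%.
Country 2: TFP = 3.7 − 1.736 − 2.448 = -0.484%.
Difference = 3.452 − (-0.484) = 3.936 pp.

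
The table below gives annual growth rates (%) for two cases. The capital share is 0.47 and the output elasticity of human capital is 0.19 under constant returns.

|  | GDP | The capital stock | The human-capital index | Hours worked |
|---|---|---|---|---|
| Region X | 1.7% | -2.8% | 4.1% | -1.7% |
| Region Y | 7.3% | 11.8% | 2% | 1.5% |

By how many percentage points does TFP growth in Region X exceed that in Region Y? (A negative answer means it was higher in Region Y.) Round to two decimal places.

Labor's share = 1 − 0.47 − 0.19 = 0.34.
Region X: TFP = 1.7 + 1.316 − 0.779 + 0.578 = 2.815%.
Region Y: TFP = 7.3 − 5.546 − 0.38 − 0.51 = 0.864%.
Difference = 2.815 − (0.864) = 1.951 pp.

1.95 percentage points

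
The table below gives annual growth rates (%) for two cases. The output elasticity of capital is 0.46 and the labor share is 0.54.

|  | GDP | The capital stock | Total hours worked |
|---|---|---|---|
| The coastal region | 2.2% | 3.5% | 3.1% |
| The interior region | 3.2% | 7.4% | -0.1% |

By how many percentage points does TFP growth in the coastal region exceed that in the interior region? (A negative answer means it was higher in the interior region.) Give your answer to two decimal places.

Labor's share = 1 − 0.46 = 0.54.
The coastal region: TFP = 2.2 − 1.61 − 1.674 = -1.084%.
The interior region: TFP = 3.2 − 3.404 + 0.054 = -0.15%.
Difference = -1.084 − (-0.15) = -0.934 pp.

-0.93 percentage points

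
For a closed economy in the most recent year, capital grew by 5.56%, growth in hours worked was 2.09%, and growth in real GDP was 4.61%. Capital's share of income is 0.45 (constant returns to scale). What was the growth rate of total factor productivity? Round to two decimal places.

0.96%

Labor's share = 1 − 0.45 = 0.55.
Capital: 0.45 × 5.56 = 2.502 pp.
Hours worked: 0.55 × 2.09 = 1.1495 pp.
TFP growth = 4.61 − 3.6515 = 0.9585%.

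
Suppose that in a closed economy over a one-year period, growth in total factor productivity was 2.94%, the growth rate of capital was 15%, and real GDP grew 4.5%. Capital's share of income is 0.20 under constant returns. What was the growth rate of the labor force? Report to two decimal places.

Labor's share = 1 − 0.2 = 0.8.
gY = gA + 0.2×15 + 0.8×g.
0.8×g = 4.5 − 2.94 − 3 = -1.44.
g = -1.44 / 0.8 = -1.8%.

-1.80%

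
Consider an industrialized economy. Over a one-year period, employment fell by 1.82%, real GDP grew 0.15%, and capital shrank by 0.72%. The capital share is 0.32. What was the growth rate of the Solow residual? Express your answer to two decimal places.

Labor's share = 1 − 0.32 = 0.68.
Capital: 0.32 × (-0.72) = -0.2304 pp.
Employment: 0.68 × (-1.82) = -1.2376 pp.
TFP growth = 0.15 + 1.468 = 1.618%.

1.62%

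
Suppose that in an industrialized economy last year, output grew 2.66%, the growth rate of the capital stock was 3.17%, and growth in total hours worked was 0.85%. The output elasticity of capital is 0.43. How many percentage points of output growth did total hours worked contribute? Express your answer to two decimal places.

0.48

Labor's share = 1 − 0.43 = 0.57.
Contribution = share × growth = 0.57 × 0.85 = 0.4845 pp.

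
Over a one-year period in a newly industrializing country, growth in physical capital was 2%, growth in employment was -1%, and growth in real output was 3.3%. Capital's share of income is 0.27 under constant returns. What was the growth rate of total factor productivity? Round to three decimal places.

Labor's share = 1 − 0.27 = 0.73.
Physical capital: 0.27 × 2 = 0.54 pp.
Employment: 0.73 × (-1) = -0.73 pp.
TFP growth = 3.3 + 0.19 = 3.49%.

3.490%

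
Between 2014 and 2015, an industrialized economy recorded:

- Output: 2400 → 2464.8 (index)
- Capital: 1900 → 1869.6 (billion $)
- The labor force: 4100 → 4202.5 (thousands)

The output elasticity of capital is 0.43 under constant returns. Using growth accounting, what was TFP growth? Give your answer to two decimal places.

TFP grew 1.96%.

Output growth = (2464.8 − 2400) / 2400 = 2.7%.
Capital growth = (1869.6 − 1900) / 1900 = -1.6%.
The labor force growth = (4202.5 − 4100) / 4100 = 2.5%.
Labor's share = 1 − 0.43 = 0.57.
Capital: 0.43 × (-1.6) = -0.688 pp.
The labor force: 0.57 × 2.5 = 1.425 pp.
TFP growth = 2.7 − 0.737 = 1.963%.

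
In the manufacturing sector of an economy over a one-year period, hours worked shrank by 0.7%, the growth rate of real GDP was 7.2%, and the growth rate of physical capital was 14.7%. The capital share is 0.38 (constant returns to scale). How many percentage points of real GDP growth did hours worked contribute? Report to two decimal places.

Labor's share = 1 − 0.38 = 0.62.
Contribution = share × growth = 0.62 × (-0.7) = -0.434 pp.

-0.43 percentage points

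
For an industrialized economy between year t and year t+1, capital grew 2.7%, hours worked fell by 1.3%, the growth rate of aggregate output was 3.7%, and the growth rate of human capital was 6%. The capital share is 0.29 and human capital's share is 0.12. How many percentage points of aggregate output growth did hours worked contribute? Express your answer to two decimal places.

-0.77 percentage points

Labor's share = 1 − 0.29 − 0.12 = 0.59.
Contribution = share × growth = 0.59 × (-1.3) = -0.767 pp.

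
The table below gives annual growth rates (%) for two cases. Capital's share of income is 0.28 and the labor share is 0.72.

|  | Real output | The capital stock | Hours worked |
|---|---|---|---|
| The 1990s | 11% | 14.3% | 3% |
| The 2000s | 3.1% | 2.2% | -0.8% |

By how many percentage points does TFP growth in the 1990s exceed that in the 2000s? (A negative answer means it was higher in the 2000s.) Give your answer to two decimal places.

1.78 percentage points

Labor's share = 1 − 0.28 = 0.72.
The 1990s: TFP = 11 − 4.004 − 2.16 = 4.836%.
The 2000s: TFP = 3.1 − 0.616 + 0.576 = 3.06%.
Difference = 4.836 − (3.06) = 1.776 pp.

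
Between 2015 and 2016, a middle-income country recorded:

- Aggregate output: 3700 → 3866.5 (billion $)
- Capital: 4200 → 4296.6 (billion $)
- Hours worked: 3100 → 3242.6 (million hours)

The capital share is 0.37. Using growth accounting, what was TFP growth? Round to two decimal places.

Aggregate output growth = (3866.5 − 3700) / 3700 = 4.5%.
Capital growth = (4296.6 − 4200) / 4200 = 2.3%.
Hours worked growth = (3242.6 − 3100) / 3100 = 4.6%.
Labor's share = 1 − 0.37 = 0.63.
Capital: 0.37 × 2.3 = 0.851 pp.
Hours worked: 0.63 × 4.6 = 2.898 pp.
TFP growth = 4.5 − 3.749 = 0.751%.

TFP growth was 0.75%.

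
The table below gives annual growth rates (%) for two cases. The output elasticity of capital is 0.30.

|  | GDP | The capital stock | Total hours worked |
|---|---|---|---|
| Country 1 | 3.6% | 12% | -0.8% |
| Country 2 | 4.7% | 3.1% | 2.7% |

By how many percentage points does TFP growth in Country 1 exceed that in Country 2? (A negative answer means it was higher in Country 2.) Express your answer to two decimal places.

-1.32 percentage points

Labor's share = 1 − 0.3 = 0.7.
Country 1: TFP = 3.6 − 3.6 + 0.56 = 0.56%.
Country 2: TFP = 4.7 − 0.93 − 1.89 = 1.88%.
Difference = 0.56 − (1.88) = -1.32 pp.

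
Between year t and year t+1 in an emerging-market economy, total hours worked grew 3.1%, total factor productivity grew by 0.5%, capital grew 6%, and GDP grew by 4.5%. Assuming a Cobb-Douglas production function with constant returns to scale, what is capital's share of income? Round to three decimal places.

gY = gA + α·gK + (1−α)·gL, so gY − gA − gL = α(gK − gL).
4.5 − 0.5 − 3.1 = α × (6 − 3.1).
0.9 = 2.9 α, so α = 0.31034.

0.310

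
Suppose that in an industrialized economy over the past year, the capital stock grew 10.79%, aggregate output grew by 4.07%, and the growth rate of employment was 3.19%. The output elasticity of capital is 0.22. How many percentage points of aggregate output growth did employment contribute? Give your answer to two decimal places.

Labor's share = 1 − 0.22 = 0.78.
Contribution = share × growth = 0.78 × 3.19 = 2.4882 pp.

2.49 pp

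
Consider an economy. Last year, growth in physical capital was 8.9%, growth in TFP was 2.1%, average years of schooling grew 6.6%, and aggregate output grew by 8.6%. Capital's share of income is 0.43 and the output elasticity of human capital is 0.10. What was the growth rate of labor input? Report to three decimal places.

4.283%

Labor's share = 1 − 0.43 − 0.1 = 0.47.
gY = gA + 0.43×8.9 + 0.1×6.6 + 0.47×g.
0.47×g = 8.6 − 2.1 − 4.487 = 2.013.
g = 2.013 / 0.47 = 4.28298%.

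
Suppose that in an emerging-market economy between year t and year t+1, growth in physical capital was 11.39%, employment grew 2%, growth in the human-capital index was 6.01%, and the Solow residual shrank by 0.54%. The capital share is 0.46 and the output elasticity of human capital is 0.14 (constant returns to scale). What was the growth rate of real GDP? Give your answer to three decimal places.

Labor's share = 1 − 0.46 − 0.14 = 0.4.
Physical capital: 0.46 × 11.39 = 5.2394 pp.
The human-capital index: 0.14 × 6.01 = 0.8414 pp.
Employment: 0.4 × 2 = 0.8 pp.
Output growth = -0.54 + 6.8808 = 6.3408%.

6.341%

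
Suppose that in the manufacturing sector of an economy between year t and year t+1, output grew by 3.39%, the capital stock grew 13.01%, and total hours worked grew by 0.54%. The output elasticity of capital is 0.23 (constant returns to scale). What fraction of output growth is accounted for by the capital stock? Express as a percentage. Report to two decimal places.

The capital stock contributed 0.23 × 13.01 = 2.9923 pp.
Share of growth = 2.9923 / 3.39 × 100 = 88.2684%.

The capital stock accounted for 88.27% of growth.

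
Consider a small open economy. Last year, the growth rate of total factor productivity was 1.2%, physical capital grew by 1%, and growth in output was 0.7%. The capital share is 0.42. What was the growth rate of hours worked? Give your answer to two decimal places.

Labor's share = 1 − 0.42 = 0.58.
gY = gA + 0.42×1 + 0.58×g.
0.58×g = 0.7 − 1.2 − 0.42 = -0.92.
g = -0.92 / 0.58 = -1.5862%.

-1.59%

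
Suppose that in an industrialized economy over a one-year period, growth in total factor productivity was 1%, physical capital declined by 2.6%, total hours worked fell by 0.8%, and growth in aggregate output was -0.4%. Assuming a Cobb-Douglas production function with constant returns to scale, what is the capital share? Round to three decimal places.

gY = gA + α·gK + (1−α)·gL, so gY − gA − gL = α(gK − gL).
-0.4 − 1 + 0.8 = α × (-2.6 − (-0.8)).
-0.6 = -1.8 α, so α = 0.33333.

The capital share is 0.333.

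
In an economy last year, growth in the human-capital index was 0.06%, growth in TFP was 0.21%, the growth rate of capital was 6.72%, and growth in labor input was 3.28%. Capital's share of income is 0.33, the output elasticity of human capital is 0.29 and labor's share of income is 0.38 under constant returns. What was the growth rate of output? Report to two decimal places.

Labor's share = 1 − 0.33 − 0.29 = 0.38.
Capital: 0.33 × 6.72 = 2.2176 pp.
The human-capital index: 0.29 × 0.06 = 0.0174 pp.
Labor input: 0.38 × 3.28 = 1.2464 pp.
Output growth = 0.21 + 3.4814 = 3.6914%.

3.69%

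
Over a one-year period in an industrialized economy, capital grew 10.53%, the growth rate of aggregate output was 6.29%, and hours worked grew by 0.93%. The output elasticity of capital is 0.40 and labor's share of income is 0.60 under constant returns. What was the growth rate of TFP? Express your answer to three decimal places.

TFP grew 1.520%.

Labor's share = 1 − 0.4 = 0.6.
Capital: 0.4 × 10.53 = 4.212 pp.
Hours worked: 0.6 × 0.93 = 0.558 pp.
TFP growth = 6.29 − 4.77 = 1.52%.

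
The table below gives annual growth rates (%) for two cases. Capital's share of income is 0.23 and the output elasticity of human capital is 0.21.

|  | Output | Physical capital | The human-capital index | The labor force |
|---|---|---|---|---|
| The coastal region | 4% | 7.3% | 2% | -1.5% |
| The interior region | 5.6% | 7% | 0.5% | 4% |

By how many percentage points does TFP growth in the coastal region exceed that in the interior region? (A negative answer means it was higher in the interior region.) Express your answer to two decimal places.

Labor's share = 1 − 0.23 − 0.21 = 0.56.
The coastal region: TFP = 4 − 1.679 − 0.42 + 0.84 = 2.741%.
The interior region: TFP = 5.6 − 1.61 − 0.105 − 2.24 = 1.645%.
Difference = 2.741 − (1.645) = 1.096 pp.

1.10 percentage points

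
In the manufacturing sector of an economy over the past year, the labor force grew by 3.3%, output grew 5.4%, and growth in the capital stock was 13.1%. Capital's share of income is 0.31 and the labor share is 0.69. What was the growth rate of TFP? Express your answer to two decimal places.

Labor's share = 1 − 0.31 = 0.69.
The capital stock: 0.31 × 13.1 = 4.061 pp.
The labor force: 0.69 × 3.3 = 2.277 pp.
TFP growth = 5.4 − 6.338 = -0.938%.

-0.94%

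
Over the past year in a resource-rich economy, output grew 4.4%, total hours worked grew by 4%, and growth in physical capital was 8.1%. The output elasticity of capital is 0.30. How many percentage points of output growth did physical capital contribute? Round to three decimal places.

Contribution = share × growth = 0.3 × 8.1 = 2.43 pp.

2.430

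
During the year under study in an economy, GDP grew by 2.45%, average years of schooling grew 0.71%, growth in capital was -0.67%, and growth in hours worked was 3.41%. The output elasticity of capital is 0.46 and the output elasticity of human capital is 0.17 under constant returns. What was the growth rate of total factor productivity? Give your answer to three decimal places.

Total factor productivity grew 1.376%.

Labor's share = 1 − 0.46 − 0.17 = 0.37.
Capital: 0.46 × (-0.67) = -0.3082 pp.
Average years of schooling: 0.17 × 0.71 = 0.1207 pp.
Hours worked: 0.37 × 3.41 = 1.2617 pp.
TFP growth = 2.45 − 1.0742 = 1.3758%.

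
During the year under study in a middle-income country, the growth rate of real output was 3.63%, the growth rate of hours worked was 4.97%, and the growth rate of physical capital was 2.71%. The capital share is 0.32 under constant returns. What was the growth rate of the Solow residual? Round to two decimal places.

-0.62%

Labor's share = 1 − 0.32 = 0.68.
Physical capital: 0.32 × 2.71 = 0.8672 pp.
Hours worked: 0.68 × 4.97 = 3.3796 pp.
TFP growth = 3.63 − 4.2468 = -0.6168%.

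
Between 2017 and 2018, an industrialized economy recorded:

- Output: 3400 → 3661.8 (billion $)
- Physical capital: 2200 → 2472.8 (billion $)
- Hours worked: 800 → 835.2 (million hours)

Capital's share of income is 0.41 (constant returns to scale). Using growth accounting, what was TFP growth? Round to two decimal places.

Output growth = (3661.8 − 3400) / 3400 = 7.7%.
Physical capital growth = (2472.8 − 2200) / 2200 = 12.4%.
Hours worked growth = (835.2 − 800) / 800 = 4.4%.
Labor's share = 1 − 0.41 = 0.59.
Physical capital: 0.41 × 12.4 = 5.084 pp.
Hours worked: 0.59 × 4.4 = 2.596 pp.
TFP growth = 7.7 − 7.68 = 0.02%.

0.02%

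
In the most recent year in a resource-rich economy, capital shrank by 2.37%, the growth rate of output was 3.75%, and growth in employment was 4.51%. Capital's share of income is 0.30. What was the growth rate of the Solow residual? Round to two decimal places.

Labor's share = 1 − 0.3 = 0.7.
Capital: 0.3 × (-2.37) = -0.711 pp.
Employment: 0.7 × 4.51 = 3.157 pp.
TFP growth = 3.75 − 2.446 = 1.304%.

The Solow residual growth was 1.30%.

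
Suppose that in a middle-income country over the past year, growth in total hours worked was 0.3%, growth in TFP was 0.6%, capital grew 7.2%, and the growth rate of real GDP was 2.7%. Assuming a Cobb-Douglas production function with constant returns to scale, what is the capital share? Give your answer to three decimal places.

gY = gA + α·gK + (1−α)·gL, so gY − gA − gL = α(gK − gL).
2.7 − 0.6 − 0.3 = α × (7.2 − 0.3).
1.8 = 6.9 α, so α = 0.26087.

0.261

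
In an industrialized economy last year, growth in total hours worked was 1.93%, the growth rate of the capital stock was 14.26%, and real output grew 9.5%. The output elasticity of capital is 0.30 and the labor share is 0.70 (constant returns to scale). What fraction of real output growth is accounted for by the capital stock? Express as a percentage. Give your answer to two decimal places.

45.03%

The capital stock contributed 0.3 × 14.26 = 4.278 pp.
Share of growth = 4.278 / 9.5 × 100 = 45.0316%.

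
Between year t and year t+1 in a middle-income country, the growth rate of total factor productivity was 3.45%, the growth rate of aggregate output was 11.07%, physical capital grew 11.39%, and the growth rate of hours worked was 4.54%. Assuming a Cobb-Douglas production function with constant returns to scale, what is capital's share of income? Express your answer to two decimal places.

gY = gA + α·gK + (1−α)·gL, so gY − gA − gL = α(gK − gL).
11.07 − 3.45 − 4.54 = α × (11.39 − 4.54).
3.08 = 6.85 α, so α = 0.4496.

α = 0.45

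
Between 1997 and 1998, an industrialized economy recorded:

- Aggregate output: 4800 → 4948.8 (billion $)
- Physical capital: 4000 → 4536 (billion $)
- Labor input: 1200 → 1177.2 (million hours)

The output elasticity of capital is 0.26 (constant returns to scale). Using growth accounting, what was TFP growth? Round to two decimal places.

1.02%

Aggregate output growth = (4948.8 − 4800) / 4800 = 3.1%.
Physical capital growth = (4536 − 4000) / 4000 = 13.4%.
Labor input growth = (1177.2 − 1200) / 1200 = -1.9%.
Labor's share = 1 − 0.26 = 0.74.
Physical capital: 0.26 × 13.4 = 3.484 pp.
Labor input: 0.74 × (-1.9) = -1.406 pp.
TFP growth = 3.1 − 2.078 = 1.022%.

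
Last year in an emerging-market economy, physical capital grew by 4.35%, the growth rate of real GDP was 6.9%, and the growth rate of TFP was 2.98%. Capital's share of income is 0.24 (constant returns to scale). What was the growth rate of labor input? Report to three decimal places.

3.784%

Labor's share = 1 − 0.24 = 0.76.
gY = gA + 0.24×4.35 + 0.76×g.
0.76×g = 6.9 − 2.98 − 1.044 = 2.876.
g = 2.876 / 0.76 = 3.78421%.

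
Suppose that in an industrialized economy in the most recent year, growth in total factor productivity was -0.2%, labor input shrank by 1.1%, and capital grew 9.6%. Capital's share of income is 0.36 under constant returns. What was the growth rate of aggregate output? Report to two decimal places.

2.55%

Labor's share = 1 − 0.36 = 0.64.
Capital: 0.36 × 9.6 = 3.456 pp.
Labor input: 0.64 × (-1.1) = -0.704 pp.
Output growth = -0.2 + 2.752 = 2.552%.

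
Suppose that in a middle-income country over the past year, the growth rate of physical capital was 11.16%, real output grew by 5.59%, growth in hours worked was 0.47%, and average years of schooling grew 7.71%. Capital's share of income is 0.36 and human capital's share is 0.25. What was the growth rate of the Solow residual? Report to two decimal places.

-0.54%

Labor's share = 1 − 0.36 − 0.25 = 0.39.
Physical capital: 0.36 × 11.16 = 4.0176 pp.
Average years of schooling: 0.25 × 7.71 = 1.9275 pp.
Hours worked: 0.39 × 0.47 = 0.1833 pp.
TFP growth = 5.59 − 6.1284 = -0.5384%.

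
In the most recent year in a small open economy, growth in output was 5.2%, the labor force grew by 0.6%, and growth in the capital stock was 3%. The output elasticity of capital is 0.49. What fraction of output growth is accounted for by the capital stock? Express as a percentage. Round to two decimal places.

28.27%

The capital stock contributed 0.49 × 3 = 1.47 pp.
Share of growth = 1.47 / 5.2 × 100 = 28.2692%.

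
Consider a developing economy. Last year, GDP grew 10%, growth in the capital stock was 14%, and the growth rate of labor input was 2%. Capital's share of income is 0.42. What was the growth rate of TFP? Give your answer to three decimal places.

TFP growth was 2.960%.

Labor's share = 1 − 0.42 = 0.58.
The capital stock: 0.42 × 14 = 5.88 pp.
Labor input: 0.58 × 2 = 1.16 pp.
TFP growth = 10 − 7.04 = 2.96%.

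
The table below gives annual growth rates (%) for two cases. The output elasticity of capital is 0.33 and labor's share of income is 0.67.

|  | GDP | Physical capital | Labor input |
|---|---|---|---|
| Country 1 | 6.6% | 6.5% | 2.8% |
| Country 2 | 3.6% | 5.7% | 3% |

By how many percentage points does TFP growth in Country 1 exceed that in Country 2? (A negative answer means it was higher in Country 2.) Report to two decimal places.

2.87 percentage points

Labor's share = 1 − 0.33 = 0.67.
Country 1: TFP = 6.6 − 2.145 − 1.876 = 2.579%.
Country 2: TFP = 3.6 − 1.881 − 2.01 = -0.291%.
Difference = 2.579 − (-0.291) = 2.87 pp.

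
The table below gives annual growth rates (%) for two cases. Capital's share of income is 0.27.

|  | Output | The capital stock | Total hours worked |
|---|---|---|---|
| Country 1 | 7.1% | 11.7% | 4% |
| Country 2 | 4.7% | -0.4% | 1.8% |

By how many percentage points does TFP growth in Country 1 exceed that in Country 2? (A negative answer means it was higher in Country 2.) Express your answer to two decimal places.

Labor's share = 1 − 0.27 = 0.73.
Country 1: TFP = 7.1 − 3.159 − 2.92 = 1.021%.
Country 2: TFP = 4.7 + 0.108 − 1.314 = 3.494%.
Difference = 1.021 − (3.494) = -2.473 pp.

-2.47 percentage points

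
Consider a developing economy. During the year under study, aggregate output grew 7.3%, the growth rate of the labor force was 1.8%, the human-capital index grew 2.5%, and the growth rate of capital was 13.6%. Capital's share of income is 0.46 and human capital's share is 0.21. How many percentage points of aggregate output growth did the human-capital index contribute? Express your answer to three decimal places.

Contribution = share × growth = 0.21 × 2.5 = 0.525 pp.

0.525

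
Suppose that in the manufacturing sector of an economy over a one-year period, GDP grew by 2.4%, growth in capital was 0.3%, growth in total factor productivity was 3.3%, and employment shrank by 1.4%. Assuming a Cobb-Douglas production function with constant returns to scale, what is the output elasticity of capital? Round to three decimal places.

gY = gA + α·gK + (1−α)·gL, so gY − gA − gL = α(gK − gL).
2.4 − 3.3 + 1.4 = α × (0.3 − (-1.4)).
0.5 = 1.7 α, so α = 0.29412.

The output elasticity of capital is 0.294.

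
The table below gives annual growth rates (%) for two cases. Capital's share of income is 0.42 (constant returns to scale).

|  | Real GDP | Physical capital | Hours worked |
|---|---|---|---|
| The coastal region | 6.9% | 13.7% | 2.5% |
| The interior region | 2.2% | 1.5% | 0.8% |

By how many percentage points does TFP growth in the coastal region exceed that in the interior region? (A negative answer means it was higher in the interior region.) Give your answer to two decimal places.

Labor's share = 1 − 0.42 = 0.58.
The coastal region: TFP = 6.9 − 5.754 − 1.45 = -0.304%.
The interior region: TFP = 2.2 − 0.63 − 0.464 = 1.106%.
Difference = -0.304 − (1.106) = -1.41 pp.

-1.41 percentage points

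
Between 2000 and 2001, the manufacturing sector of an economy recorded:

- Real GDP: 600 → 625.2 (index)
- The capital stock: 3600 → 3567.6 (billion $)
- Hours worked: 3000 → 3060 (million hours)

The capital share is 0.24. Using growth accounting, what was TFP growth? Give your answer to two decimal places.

TFP grew 2.90%.

Real GDP growth = (625.2 − 600) / 600 = 4.2%.
The capital stock growth = (3567.6 − 3600) / 3600 = -0.9%.
Hours worked growth = (3060 − 3000) / 3000 = 2%.
Labor's share = 1 − 0.24 = 0.76.
The capital stock: 0.24 × (-0.9) = -0.216 pp.
Hours worked: 0.76 × 2 = 1.52 pp.
TFP growth = 4.2 − 1.304 = 2.896%.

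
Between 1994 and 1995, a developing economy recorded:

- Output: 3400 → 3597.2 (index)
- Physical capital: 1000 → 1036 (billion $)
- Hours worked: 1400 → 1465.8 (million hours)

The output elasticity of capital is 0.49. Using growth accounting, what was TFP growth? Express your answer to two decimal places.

TFP grew 1.64%.

Output growth = (3597.2 − 3400) / 3400 = 5.8%.
Physical capital growth = (1036 − 1000) / 1000 = 3.6%.
Hours worked growth = (1465.8 − 1400) / 1400 = 4.7%.
Labor's share = 1 − 0.49 = 0.51.
Physical capital: 0.49 × 3.6 = 1.764 pp.
Hours worked: 0.51 × 4.7 = 2.397 pp.
TFP growth = 5.8 − 4.161 = 1.639%.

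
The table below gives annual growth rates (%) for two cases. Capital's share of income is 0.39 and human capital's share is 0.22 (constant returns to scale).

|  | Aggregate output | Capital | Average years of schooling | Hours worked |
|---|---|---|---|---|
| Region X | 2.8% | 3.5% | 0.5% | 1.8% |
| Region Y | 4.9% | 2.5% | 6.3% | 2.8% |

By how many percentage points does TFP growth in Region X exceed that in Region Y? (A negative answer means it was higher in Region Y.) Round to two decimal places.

-0.82 percentage points

Labor's share = 1 − 0.39 − 0.22 = 0.39.
Region X: TFP = 2.8 − 1.365 − 0.11 − 0.702 = 0.623%.
Region Y: TFP = 4.9 − 0.975 − 1.386 − 1.092 = 1.447%.
Difference = 0.623 − (1.447) = -0.824 pp.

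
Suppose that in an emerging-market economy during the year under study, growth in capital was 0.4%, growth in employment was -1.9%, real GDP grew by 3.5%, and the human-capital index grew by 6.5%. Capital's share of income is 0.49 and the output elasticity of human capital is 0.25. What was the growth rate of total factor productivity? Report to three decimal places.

2.173%

Labor's share = 1 − 0.49 − 0.25 = 0.26.
Capital: 0.49 × 0.4 = 0.196 pp.
The human-capital index: 0.25 × 6.5 = 1.625 pp.
Employment: 0.26 × (-1.9) = -0.494 pp.
TFP growth = 3.5 − 1.327 = 2.173%.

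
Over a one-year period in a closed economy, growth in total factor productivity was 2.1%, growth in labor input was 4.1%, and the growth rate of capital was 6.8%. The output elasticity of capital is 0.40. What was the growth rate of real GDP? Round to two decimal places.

Labor's share = 1 − 0.4 = 0.6.
Capital: 0.4 × 6.8 = 2.72 pp.
Labor input: 0.6 × 4.1 = 2.46 pp.
Output growth = 2.1 + 5.18 = 7.28%.

Real GDP grew 7.28%.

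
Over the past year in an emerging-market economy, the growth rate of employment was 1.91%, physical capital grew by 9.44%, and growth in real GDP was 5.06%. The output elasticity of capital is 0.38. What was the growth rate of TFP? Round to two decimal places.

0.29%

Labor's share = 1 − 0.38 = 0.62.
Physical capital: 0.38 × 9.44 = 3.5872 pp.
Employment: 0.62 × 1.91 = 1.1842 pp.
TFP growth = 5.06 − 4.7714 = 0.2886%.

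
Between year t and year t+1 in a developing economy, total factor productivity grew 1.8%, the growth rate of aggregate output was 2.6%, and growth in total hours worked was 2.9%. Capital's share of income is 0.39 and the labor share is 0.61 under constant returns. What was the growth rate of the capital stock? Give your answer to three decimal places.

Labor's share = 1 − 0.39 = 0.61.
gY = gA + 0.61×2.9 + 0.39×g.
0.39×g = 2.6 − 1.8 − 1.769 = -0.969.
g = -0.969 / 0.39 = -2.48462%.

-2.485%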